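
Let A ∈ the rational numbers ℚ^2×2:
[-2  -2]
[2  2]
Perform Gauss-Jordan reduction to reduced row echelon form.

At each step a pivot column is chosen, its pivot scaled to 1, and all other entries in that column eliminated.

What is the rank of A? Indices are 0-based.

rank = 1

pivot(0,0)=-2: scale R0 → (1, 1)
  clear (1,0): R1 −= (2)R0 → (0, 0)
col 1: no nonzero at/below row 1; advance.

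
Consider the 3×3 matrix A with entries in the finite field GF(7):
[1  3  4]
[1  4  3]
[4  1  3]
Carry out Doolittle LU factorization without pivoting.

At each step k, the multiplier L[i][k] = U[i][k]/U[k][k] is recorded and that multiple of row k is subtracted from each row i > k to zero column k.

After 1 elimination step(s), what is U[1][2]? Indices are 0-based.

k=0: U[0][0]=1
  eliminate (1,0): mult=1, new row 1: (0, 1, 6); set L[1][0]=1
  eliminate (2,0): mult=4, new row 2: (0, 3, 1); set L[2][0]=4

U[1][2] = 6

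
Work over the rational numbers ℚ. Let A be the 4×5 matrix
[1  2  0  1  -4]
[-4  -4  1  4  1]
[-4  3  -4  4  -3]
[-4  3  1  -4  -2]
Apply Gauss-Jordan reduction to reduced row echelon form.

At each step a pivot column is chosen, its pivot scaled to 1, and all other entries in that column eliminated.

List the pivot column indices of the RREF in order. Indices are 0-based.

[1] R0 /= 1  ⇒  (1, 2, 0, 1, -4)
     R1 -= -4·R0  ⇒  (0, 4, 1, 8, -15)
     R2 -= -4·R0  ⇒  (0, 11, -4, 8, -19)
     R3 -= -4·R0  ⇒  (0, 11, 1, 0, -18)
[2] R1 /= 4  ⇒  (0, 1, 1/4, 2, -15/4)
     R0 -= 2·R1  ⇒  (1, 0, -1/2, -3, 7/2)
     R2 -= 11·R1  ⇒  (0, 0, -27/4, -14, 89/4)
     R3 -= 11·R1  ⇒  (0, 0, -7/4, -22, 93/4)
[3] R2 /= -27/4  ⇒  (0, 0, 1, 56/27, -89/27)
     R0 -= -1/2·R2  ⇒  (1, 0, 0, -53/27, 50/27)
     R1 -= 1/4·R2  ⇒  (0, 1, 0, 40/27, -79/27)
     R3 -= -7/4·R2  ⇒  (0, 0, 0, -496/27, 472/27)
[4] R3 /= -496/27  ⇒  (0, 0, 0, 1, -59/62)
     R0 -= -53/27·R3  ⇒  (1, 0, 0, 0, -1/62)
     R1 -= 40/27·R3  ⇒  (0, 1, 0, 0, -47/31)
     R2 -= 56/27·R3  ⇒  (0, 0, 1, 0, -41/31)

pivot columns: 0, 1, 2, 3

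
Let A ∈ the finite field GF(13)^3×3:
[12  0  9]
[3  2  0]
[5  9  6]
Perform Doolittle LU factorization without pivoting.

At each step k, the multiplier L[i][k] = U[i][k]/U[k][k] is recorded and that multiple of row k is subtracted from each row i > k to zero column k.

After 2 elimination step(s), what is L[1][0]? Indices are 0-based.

[col 0] pivot 12
  R1 -= 10*R0 → (0, 2, 1)  (L[1][0] := 10)
  R2 -= 8*R0 → (0, 9, 12)  (L[2][0] := 8)
[col 1] pivot 2
  R2 -= 11*R1 → (0, 0, 1)  (L[2][1] := 11)

L[1][0] = 10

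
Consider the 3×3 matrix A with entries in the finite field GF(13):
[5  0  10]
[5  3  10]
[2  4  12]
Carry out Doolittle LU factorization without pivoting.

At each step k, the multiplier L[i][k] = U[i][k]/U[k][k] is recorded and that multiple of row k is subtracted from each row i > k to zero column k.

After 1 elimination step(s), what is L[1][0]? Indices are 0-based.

L[1][0] = 1

k=0: U[0][0]=5
  eliminate (1,0): mult=1, new row 1: (0, 3, 0); set L[1][0]=1
  eliminate (2,0): mult=3, new row 2: (0, 4, 8); set L[2][0]=3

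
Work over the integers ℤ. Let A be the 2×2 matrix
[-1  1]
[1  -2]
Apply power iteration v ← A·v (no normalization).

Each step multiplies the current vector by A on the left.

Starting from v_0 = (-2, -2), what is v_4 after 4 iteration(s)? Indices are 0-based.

v_0 = (-2, -2).
v_1 = A·v_0 = (0, 2).
v_2 = A·v_1 = (2, -4).
v_3 = A·v_2 = (-6, 10).
v_4 = A·v_3 = (16, -26).

v_4 = (16, -26)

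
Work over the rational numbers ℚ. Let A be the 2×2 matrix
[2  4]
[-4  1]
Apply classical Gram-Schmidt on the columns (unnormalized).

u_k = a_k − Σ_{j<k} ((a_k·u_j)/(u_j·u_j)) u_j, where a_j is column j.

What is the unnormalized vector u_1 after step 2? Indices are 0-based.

u_1 = (18/5, 9/5)

Step 1: u_0 = a_0 = (2, -4).
Step 2: u_1 = a_1 − (1/5)·u_0 = (18/5, 9/5).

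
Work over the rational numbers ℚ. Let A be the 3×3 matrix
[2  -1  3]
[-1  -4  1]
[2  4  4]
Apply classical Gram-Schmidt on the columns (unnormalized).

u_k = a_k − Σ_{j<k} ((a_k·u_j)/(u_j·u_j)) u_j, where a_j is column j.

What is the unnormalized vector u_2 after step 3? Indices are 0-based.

u_2 = (-136/197, 340/197, 306/197)

Step 1: u_0 = a_0 = (2, -1, 2).
Step 2: u_1 = a_1 − (10/9)·u_0 = (-29/9, -26/9, 16/9).
Step 3: u_2 = a_2 − (13/9)·u_0 − (-49/197)·u_1 = (-136/197, 340/197, 306/197).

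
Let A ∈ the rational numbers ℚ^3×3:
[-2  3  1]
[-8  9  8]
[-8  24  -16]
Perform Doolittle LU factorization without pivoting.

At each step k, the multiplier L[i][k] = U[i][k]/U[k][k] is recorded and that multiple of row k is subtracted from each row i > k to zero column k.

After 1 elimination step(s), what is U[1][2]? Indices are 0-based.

[col 0] pivot -2
  R1 -= 4*R0 → (0, -3, 4)  (L[1][0] := 4)
  R2 -= 4*R0 → (0, 12, -20)  (L[2][0] := 4)

U[1][2] = 4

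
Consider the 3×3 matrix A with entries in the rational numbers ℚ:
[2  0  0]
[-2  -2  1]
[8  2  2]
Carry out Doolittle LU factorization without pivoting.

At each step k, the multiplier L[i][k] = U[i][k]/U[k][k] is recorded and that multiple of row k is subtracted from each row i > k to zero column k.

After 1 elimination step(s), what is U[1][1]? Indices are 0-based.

k=0: U[0][0]=2
  eliminate (1,0): mult=-1, new row 1: (0, -2, 1); set L[1][0]=-1
  eliminate (2,0): mult=4, new row 2: (0, 2, 2); set L[2][0]=4

U[1][1] = -2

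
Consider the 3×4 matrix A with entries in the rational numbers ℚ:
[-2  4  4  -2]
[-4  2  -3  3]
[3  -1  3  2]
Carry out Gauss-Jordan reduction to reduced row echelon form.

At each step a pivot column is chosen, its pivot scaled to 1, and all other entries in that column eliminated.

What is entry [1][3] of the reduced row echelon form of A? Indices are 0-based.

M[1][3] = 52

[1] R0 /= -2  ⇒  (1, -2, -2, 1)
     R1 -= -4·R0  ⇒  (0, -6, -11, 7)
     R2 -= 3·R0  ⇒  (0, 5, 9, -1)
[2] R1 /= -6  ⇒  (0, 1, 11/6, -7/6)
     R0 -= -2·R1  ⇒  (1, 0, 5/3, -4/3)
     R2 -= 5·R1  ⇒  (0, 0, -1/6, 29/6)
[3] R2 /= -1/6  ⇒  (0, 0, 1, -29)
     R0 -= 5/3·R2  ⇒  (1, 0, 0, 47)
     R1 -= 11/6·R2  ⇒  (0, 1, 0, 52)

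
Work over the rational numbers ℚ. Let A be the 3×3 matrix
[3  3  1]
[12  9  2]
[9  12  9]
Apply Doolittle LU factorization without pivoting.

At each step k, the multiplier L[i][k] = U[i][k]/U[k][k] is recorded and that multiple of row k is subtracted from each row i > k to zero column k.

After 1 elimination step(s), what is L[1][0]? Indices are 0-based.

L[1][0] = 4

k=0: U[0][0]=3
  eliminate (1,0): mult=4, new row 1: (0, -3, -2); set L[1][0]=4
  eliminate (2,0): mult=3, new row 2: (0, 3, 6); set L[2][0]=3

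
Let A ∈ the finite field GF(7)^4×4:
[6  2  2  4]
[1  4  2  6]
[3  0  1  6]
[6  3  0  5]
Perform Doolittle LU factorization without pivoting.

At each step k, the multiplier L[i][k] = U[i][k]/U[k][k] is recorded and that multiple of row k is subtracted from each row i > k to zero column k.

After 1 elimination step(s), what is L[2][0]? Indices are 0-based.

L[2][0] = 4

Step 1: pivot at (0,0) is 6.
  row1 ← row1 − (6)·row0  ⇒  L[1][0]=6, U row1=(0, 6, 4, 3)
  row2 ← row2 − (4)·row0  ⇒  L[2][0]=4, U row2=(0, 6, 0, 4)
  row3 ← row3 − (1)·row0  ⇒  L[3][0]=1, U row3=(0, 1, 5, 1)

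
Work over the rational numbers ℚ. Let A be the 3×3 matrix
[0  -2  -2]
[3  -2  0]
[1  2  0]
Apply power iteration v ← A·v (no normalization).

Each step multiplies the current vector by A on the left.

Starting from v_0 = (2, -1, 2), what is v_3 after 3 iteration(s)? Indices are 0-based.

v_3 = (16, -4, -60)

v_0 = (2, -1, 2).
v_1 = A·v_0 = (-2, 8, 0).
v_2 = A·v_1 = (-16, -22, 14).
v_3 = A·v_2 = (16, -4, -60).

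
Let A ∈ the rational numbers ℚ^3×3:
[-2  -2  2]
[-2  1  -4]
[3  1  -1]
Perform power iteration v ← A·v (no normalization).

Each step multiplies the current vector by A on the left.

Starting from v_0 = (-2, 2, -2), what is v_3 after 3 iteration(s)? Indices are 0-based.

v_3 = (-4, 62, -46)

v_0 = (-2, 2, -2).
v_1 = A·v_0 = (-4, 14, -2).
v_2 = A·v_1 = (-24, 30, 4).
v_3 = A·v_2 = (-4, 62, -46).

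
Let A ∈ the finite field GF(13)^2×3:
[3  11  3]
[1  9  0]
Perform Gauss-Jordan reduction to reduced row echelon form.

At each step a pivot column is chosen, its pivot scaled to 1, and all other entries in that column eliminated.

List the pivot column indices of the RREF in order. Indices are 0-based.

[1] R0 /= 3  ⇒  (1, 8, 1)
     R1 -= 1·R0  ⇒  (0, 1, 12)
[2] R1 /= 1  ⇒  (0, 1, 12)
     R0 -= 8·R1  ⇒  (1, 0, 9)

pivot columns: 0, 1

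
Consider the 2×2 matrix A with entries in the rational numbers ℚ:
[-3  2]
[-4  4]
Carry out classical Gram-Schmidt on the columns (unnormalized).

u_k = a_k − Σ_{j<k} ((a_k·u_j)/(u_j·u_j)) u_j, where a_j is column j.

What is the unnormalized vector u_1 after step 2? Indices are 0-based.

u_1 = (-16/25, 12/25)

Step 1: u_0 = a_0 = (-3, -4).
Step 2: u_1 = a_1 − (-22/25)·u_0 = (-16/25, 12/25).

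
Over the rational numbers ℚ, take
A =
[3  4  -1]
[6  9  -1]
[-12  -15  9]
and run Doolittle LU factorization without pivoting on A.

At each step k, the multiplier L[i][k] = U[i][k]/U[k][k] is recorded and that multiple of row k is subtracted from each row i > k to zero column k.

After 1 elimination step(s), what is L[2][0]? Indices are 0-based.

[col 0] pivot 3
  R1 -= 2*R0 → (0, 1, 1)  (L[1][0] := 2)
  R2 -= -4*R0 → (0, 1, 5)  (L[2][0] := -4)

L[2][0] = -4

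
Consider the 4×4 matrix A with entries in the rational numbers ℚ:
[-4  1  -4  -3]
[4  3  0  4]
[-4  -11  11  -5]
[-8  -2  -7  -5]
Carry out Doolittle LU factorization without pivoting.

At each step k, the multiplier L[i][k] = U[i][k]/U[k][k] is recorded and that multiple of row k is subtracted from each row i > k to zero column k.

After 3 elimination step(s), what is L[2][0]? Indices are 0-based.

L[2][0] = 1

Step 1: pivot at (0,0) is -4.
  row1 ← row1 − (-1)·row0  ⇒  L[1][0]=-1, U row1=(0, 4, -4, 1)
  row2 ← row2 − (1)·row0  ⇒  L[2][0]=1, U row2=(0, -12, 15, -2)
  row3 ← row3 − (2)·row0  ⇒  L[3][0]=2, U row3=(0, -4, 1, 1)
Step 2: pivot at (1,1) is 4.
  row2 ← row2 − (-3)·row1  ⇒  L[2][1]=-3, U row2=(0, 0, 3, 1)
  row3 ← row3 − (-1)·row1  ⇒  L[3][1]=-1, U row3=(0, 0, -3, 2)
Step 3: pivot at (2,2) is 3.
  row3 ← row3 − (-1)·row2  ⇒  L[3][2]=-1, U row3=(0, 0, 0, 3)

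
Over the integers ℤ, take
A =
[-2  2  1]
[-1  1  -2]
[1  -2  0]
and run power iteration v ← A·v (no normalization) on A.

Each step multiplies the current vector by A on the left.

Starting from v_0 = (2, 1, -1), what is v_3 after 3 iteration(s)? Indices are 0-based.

v_3 = (-13, 6, 0)

v_0 = (2, 1, -1).
v_1 = A·v_0 = (-3, 1, 0).
v_2 = A·v_1 = (8, 4, -5).
v_3 = A·v_2 = (-13, 6, 0).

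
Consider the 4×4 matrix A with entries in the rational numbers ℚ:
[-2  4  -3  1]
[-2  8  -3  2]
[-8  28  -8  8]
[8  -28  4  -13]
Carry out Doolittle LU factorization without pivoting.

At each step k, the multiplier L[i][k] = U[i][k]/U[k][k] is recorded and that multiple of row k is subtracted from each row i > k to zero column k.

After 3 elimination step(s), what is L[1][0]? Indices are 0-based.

k=0: U[0][0]=-2
  eliminate (1,0): mult=1, new row 1: (0, 4, 0, 1); set L[1][0]=1
  eliminate (2,0): mult=4, new row 2: (0, 12, 4, 4); set L[2][0]=4
  eliminate (3,0): mult=-4, new row 3: (0, -12, -8, -9); set L[3][0]=-4
k=1: U[1][1]=4
  eliminate (2,1): mult=3, new row 2: (0, 0, 4, 1); set L[2][1]=3
  eliminate (3,1): mult=-3, new row 3: (0, 0, -8, -6); set L[3][1]=-3
k=2: U[2][2]=4
  eliminate (3,2): mult=-2, new row 3: (0, 0, 0, -4); set L[3][2]=-2

L[1][0] = 1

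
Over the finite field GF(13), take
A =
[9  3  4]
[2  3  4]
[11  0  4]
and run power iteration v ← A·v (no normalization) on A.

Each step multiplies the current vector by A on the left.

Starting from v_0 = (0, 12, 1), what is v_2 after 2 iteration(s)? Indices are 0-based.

v_2 = (2, 8, 1)

v_0 = (0, 12, 1).
v_1 = A·v_0 = (1, 1, 4).
v_2 = A·v_1 = (2, 8, 1).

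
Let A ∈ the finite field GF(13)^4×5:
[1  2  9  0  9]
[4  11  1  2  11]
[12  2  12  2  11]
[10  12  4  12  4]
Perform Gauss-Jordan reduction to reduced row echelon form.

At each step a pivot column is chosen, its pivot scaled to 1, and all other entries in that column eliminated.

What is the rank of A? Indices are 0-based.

rank = 4

[1] R0 /= 1  ⇒  (1, 2, 9, 0, 9)
     R1 -= 4·R0  ⇒  (0, 3, 4, 2, 1)
     R2 -= 12·R0  ⇒  (0, 4, 8, 2, 7)
     R3 -= 10·R0  ⇒  (0, 5, 5, 12, 5)
[2] R1 /= 3  ⇒  (0, 1, 10, 5, 9)
     R0 -= 2·R1  ⇒  (1, 0, 2, 3, 4)
     R2 -= 4·R1  ⇒  (0, 0, 7, 8, 10)
     R3 -= 5·R1  ⇒  (0, 0, 7, 0, 12)
[3] R2 /= 7  ⇒  (0, 0, 1, 3, 7)
     R0 -= 2·R2  ⇒  (1, 0, 0, 10, 3)
     R1 -= 10·R2  ⇒  (0, 1, 0, 1, 4)
     R3 -= 7·R2  ⇒  (0, 0, 0, 5, 2)
[4] R3 /= 5  ⇒  (0, 0, 0, 1, 3)
     R0 -= 10·R3  ⇒  (1, 0, 0, 0, 12)
     R1 -= 1·R3  ⇒  (0, 1, 0, 0, 1)
     R2 -= 3·R3  ⇒  (0, 0, 1, 0, 11)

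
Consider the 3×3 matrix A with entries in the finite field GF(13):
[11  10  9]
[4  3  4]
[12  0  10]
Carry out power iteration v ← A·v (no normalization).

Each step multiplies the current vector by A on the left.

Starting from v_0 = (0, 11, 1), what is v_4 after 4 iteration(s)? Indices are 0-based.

v_4 = (4, 9, 1)

v_0 = (0, 11, 1).
v_1 = A·v_0 = (2, 11, 10).
v_2 = A·v_1 = (1, 3, 7).
v_3 = A·v_2 = (0, 2, 4).
v_4 = A·v_3 = (4, 9, 1).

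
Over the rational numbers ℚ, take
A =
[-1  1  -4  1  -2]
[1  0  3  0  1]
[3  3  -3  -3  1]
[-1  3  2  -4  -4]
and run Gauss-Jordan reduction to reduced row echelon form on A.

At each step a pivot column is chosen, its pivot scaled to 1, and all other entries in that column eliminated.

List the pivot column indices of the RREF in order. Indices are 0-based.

pivot columns: 0, 1, 2, 3

pivot(0,0)=-1: scale R0 → (1, -1, 4, -1, 2)
  clear (1,0): R1 −= (1)R0 → (0, 1, -1, 1, -1)
  clear (2,0): R2 −= (3)R0 → (0, 6, -15, 0, -5)
  clear (3,0): R3 −= (-1)R0 → (0, 2, 6, -5, -2)
pivot(1,1)=1: scale R1 → (0, 1, -1, 1, -1)
  clear (0,1): R0 −= (-1)R1 → (1, 0, 3, 0, 1)
  clear (2,1): R2 −= (6)R1 → (0, 0, -9, -6, 1)
  clear (3,1): R3 −= (2)R1 → (0, 0, 8, -7, 0)
pivot(2,2)=-9: scale R2 → (0, 0, 1, 2/3, -1/9)
  clear (0,2): R0 −= (3)R2 → (1, 0, 0, -2, 4/3)
  clear (1,2): R1 −= (-1)R2 → (0, 1, 0, 5/3, -10/9)
  clear (3,2): R3 −= (8)R2 → (0, 0, 0, -37/3, 8/9)
pivot(3,3)=-37/3: scale R3 → (0, 0, 0, 1, -8/111)
  clear (0,3): R0 −= (-2)R3 → (1, 0, 0, 0, 44/37)
  clear (1,3): R1 −= (5/3)R3 → (0, 1, 0, 0, -110/111)
  clear (2,3): R2 −= (2/3)R3 → (0, 0, 1, 0, -7/111)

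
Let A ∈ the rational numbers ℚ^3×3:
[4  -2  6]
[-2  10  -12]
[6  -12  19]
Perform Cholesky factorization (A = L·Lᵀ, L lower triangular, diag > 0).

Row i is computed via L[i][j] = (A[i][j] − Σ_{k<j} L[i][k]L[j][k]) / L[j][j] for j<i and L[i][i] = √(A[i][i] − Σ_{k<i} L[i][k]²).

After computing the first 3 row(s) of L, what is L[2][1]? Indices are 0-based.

L[2][1] = -3

Step 1: L[0][0] = √(4) = 2.
  L[1][0] = (-2) / L[0][0] = -1.
Step 2: L[1][1] = √(9) = 3.
  L[2][0] = (6) / L[0][0] = 3.
  L[2][1] = (-9) / L[1][1] = -3.
Step 3: L[2][2] = √(1) = 1.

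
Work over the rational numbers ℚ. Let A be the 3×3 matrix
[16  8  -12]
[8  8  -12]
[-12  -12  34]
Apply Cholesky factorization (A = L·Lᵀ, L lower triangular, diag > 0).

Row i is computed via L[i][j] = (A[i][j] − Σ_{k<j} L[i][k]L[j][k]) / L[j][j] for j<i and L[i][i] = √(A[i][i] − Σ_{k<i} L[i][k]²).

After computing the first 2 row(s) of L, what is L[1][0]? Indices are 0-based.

Step 1: L[0][0] = √(16) = 4.
  L[1][0] = (8) / L[0][0] = 2.
Step 2: L[1][1] = √(4) = 2.

L[1][0] = 2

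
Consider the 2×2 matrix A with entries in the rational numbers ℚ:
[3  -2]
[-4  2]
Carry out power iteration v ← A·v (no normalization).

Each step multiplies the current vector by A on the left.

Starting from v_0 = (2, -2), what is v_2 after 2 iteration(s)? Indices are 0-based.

v_2 = (54, -64)

v_0 = (2, -2).
v_1 = A·v_0 = (10, -12).
v_2 = A·v_1 = (54, -64).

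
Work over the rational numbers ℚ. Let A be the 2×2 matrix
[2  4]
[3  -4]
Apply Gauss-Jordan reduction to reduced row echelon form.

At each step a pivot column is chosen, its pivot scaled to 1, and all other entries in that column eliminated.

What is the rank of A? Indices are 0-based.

rank = 2

step 1: normalize row 0 (÷2) = (1, 2)
  row 1: subtract 3×row0 = (0, -10)
step 2: normalize row 1 (÷-10) = (0, 1)
  row 0: subtract 2×row1 = (1, 0)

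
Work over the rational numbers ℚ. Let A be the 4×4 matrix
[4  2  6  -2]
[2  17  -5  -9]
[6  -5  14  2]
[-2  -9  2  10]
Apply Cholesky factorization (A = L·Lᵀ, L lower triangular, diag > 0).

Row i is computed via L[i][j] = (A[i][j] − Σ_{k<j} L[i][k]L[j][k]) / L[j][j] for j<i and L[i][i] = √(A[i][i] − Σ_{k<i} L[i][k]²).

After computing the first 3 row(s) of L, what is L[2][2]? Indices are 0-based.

Step 1: L[0][0] = √(4) = 2.
  L[1][0] = (2) / L[0][0] = 1.
Step 2: L[1][1] = √(16) = 4.
  L[2][0] = (6) / L[0][0] = 3.
  L[2][1] = (-8) / L[1][1] = -2.
Step 3: L[2][2] = √(1) = 1.

L[2][2] = 1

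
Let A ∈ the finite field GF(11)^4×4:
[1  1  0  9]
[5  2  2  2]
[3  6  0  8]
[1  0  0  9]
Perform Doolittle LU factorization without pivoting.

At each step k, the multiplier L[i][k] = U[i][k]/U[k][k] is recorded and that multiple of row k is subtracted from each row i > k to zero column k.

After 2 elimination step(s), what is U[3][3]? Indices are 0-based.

[col 0] pivot 1
  R1 -= 5*R0 → (0, 8, 2, 1)  (L[1][0] := 5)
  R2 -= 3*R0 → (0, 3, 0, 3)  (L[2][0] := 3)
  R3 -= 1*R0 → (0, 10, 0, 0)  (L[3][0] := 1)
[col 1] pivot 8
  R2 -= 10*R1 → (0, 0, 2, 4)  (L[2][1] := 10)
  R3 -= 4*R1 → (0, 0, 3, 7)  (L[3][1] := 4)

U[3][3] = 7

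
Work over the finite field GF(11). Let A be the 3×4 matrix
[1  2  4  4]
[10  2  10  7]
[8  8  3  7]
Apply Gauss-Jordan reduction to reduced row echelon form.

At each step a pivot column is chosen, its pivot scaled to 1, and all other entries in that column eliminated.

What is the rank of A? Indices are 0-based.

rank = 3

pivot(0,0)=1: scale R0 → (1, 2, 4, 4)
  clear (1,0): R1 −= (10)R0 → (0, 4, 3, 0)
  clear (2,0): R2 −= (8)R0 → (0, 3, 4, 8)
pivot(1,1)=4: scale R1 → (0, 1, 9, 0)
  clear (0,1): R0 −= (2)R1 → (1, 0, 8, 4)
  clear (2,1): R2 −= (3)R1 → (0, 0, 10, 8)
pivot(2,2)=10: scale R2 → (0, 0, 1, 3)
  clear (0,2): R0 −= (8)R2 → (1, 0, 0, 2)
  clear (1,2): R1 −= (9)R2 → (0, 1, 0, 6)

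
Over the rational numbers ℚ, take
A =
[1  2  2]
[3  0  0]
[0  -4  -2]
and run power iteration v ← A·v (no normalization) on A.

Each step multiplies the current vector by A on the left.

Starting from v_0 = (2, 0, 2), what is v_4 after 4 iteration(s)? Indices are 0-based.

v_0 = (2, 0, 2).
v_1 = A·v_0 = (6, 6, -4).
v_2 = A·v_1 = (10, 18, -16).
v_3 = A·v_2 = (14, 30, -40).
v_4 = A·v_3 = (-6, 42, -40).

v_4 = (-6, 42, -40)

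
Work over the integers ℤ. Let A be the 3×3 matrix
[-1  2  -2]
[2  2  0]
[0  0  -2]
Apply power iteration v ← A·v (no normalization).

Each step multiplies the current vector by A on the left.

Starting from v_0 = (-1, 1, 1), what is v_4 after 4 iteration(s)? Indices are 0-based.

v_4 = (43, 6, 16)

v_0 = (-1, 1, 1).
v_1 = A·v_0 = (1, 0, -2).
v_2 = A·v_1 = (3, 2, 4).
v_3 = A·v_2 = (-7, 10, -8).
v_4 = A·v_3 = (43, 6, 16).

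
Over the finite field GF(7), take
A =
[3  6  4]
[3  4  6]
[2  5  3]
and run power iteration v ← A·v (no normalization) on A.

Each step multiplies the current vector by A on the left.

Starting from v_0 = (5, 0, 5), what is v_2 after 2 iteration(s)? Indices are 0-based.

v_2 = (6, 1, 6)

v_0 = (5, 0, 5).
v_1 = A·v_0 = (0, 3, 4).
v_2 = A·v_1 = (6, 1, 6).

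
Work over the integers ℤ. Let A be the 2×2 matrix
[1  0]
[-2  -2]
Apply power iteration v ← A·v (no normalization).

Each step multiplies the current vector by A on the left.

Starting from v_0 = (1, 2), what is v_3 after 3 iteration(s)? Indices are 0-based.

v_3 = (1, -22)

v_0 = (1, 2).
v_1 = A·v_0 = (1, -6).
v_2 = A·v_1 = (1, 10).
v_3 = A·v_2 = (1, -22).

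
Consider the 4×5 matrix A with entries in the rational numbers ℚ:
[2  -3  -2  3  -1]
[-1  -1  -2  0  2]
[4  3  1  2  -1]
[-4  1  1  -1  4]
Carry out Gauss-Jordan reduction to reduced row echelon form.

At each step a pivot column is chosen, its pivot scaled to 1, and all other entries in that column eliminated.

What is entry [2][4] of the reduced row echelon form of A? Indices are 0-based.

M[2][4] = -71/79

[1] R0 /= 2  ⇒  (1, -3/2, -1, 3/2, -1/2)
     R1 -= -1·R0  ⇒  (0, -5/2, -3, 3/2, 3/2)
     R2 -= 4·R0  ⇒  (0, 9, 5, -4, 1)
     R3 -= -4·R0  ⇒  (0, -5, -3, 5, 2)
[2] R1 /= -5/2  ⇒  (0, 1, 6/5, -3/5, -3/5)
     R0 -= -3/2·R1  ⇒  (1, 0, 4/5, 3/5, -7/5)
     R2 -= 9·R1  ⇒  (0, 0, -29/5, 7/5, 32/5)
     R3 -= -5·R1  ⇒  (0, 0, 3, 2, -1)
[3] R2 /= -29/5  ⇒  (0, 0, 1, -7/29, -32/29)
     R0 -= 4/5·R2  ⇒  (1, 0, 0, 23/29, -15/29)
     R1 -= 6/5·R2  ⇒  (0, 1, 0, -9/29, 21/29)
     R3 -= 3·R2  ⇒  (0, 0, 0, 79/29, 67/29)
[4] R3 /= 79/29  ⇒  (0, 0, 0, 1, 67/79)
     R0 -= 23/29·R3  ⇒  (1, 0, 0, 0, -94/79)
     R1 -= -9/29·R3  ⇒  (0, 1, 0, 0, 78/79)
     R2 -= -7/29·R3  ⇒  (0, 0, 1, 0, -71/79)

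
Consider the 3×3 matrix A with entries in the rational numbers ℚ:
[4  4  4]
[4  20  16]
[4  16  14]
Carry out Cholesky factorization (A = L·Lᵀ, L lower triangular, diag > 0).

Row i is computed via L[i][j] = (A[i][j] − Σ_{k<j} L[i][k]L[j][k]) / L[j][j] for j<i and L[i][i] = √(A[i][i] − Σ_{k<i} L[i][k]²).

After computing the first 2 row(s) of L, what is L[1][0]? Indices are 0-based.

L[1][0] = 2

Step 1: L[0][0] = √(4) = 2.
  L[1][0] = (4) / L[0][0] = 2.
Step 2: L[1][1] = √(16) = 4.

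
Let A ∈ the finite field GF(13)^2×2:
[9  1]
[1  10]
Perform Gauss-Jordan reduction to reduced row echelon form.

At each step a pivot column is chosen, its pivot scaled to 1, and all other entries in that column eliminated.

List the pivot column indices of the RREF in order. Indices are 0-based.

pivot columns: 0, 1

step 1: normalize row 0 (÷9) = (1, 3)
  row 1: subtract 1×row0 = (0, 7)
step 2: normalize row 1 (÷7) = (0, 1)
  row 0: subtract 3×row1 = (1, 0)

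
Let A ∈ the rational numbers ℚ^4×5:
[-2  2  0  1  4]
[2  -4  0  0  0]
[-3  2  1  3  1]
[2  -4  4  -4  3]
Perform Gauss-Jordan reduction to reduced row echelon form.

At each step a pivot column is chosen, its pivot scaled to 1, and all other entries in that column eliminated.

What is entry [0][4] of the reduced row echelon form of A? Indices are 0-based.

M[0][4] = -63/8

[1] R0 /= -2  ⇒  (1, -1, 0, -1/2, -2)
     R1 -= 2·R0  ⇒  (0, -2, 0, 1, 4)
     R2 -= -3·R0  ⇒  (0, -1, 1, 3/2, -5)
     R3 -= 2·R0  ⇒  (0, -2, 4, -3, 7)
[2] R1 /= -2  ⇒  (0, 1, 0, -1/2, -2)
     R0 -= -1·R1  ⇒  (1, 0, 0, -1, -4)
     R2 -= -1·R1  ⇒  (0, 0, 1, 1, -7)
     R3 -= -2·R1  ⇒  (0, 0, 4, -4, 3)
[3] R2 /= 1  ⇒  (0, 0, 1, 1, -7)
     R3 -= 4·R2  ⇒  (0, 0, 0, -8, 31)
[4] R3 /= -8  ⇒  (0, 0, 0, 1, -31/8)
     R0 -= -1·R3  ⇒  (1, 0, 0, 0, -63/8)
     R1 -= -1/2·R3  ⇒  (0, 1, 0, 0, -63/16)
     R2 -= 1·R3  ⇒  (0, 0, 1, 0, -25/8)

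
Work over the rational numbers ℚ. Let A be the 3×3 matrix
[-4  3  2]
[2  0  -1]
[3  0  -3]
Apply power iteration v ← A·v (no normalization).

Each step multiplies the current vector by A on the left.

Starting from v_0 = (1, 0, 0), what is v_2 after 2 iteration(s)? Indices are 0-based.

v_0 = (1, 0, 0).
v_1 = A·v_0 = (-4, 2, 3).
v_2 = A·v_1 = (28, -11, -21).

v_2 = (28, -11, -21)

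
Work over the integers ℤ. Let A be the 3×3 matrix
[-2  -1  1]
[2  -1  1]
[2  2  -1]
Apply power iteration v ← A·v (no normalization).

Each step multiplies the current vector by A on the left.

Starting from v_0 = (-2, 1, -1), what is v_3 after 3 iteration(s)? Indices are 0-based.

v_0 = (-2, 1, -1).
v_1 = A·v_0 = (2, -6, -1).
v_2 = A·v_1 = (1, 9, -7).
v_3 = A·v_2 = (-18, -14, 27).

v_3 = (-18, -14, 27)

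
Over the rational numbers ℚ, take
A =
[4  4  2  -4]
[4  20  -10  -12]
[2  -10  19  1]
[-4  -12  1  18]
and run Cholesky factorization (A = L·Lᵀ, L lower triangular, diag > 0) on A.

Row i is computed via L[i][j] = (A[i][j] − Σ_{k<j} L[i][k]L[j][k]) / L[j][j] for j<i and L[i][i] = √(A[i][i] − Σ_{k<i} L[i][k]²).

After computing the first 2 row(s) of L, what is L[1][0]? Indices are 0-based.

L[1][0] = 2

Step 1: L[0][0] = √(4) = 2.
  L[1][0] = (4) / L[0][0] = 2.
Step 2: L[1][1] = √(16) = 4.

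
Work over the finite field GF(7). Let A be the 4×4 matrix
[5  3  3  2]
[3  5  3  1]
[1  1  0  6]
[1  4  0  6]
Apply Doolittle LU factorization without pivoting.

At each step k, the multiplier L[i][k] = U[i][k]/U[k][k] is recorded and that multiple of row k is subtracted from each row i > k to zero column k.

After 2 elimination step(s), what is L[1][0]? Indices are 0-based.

k=0: U[0][0]=5
  eliminate (1,0): mult=2, new row 1: (0, 6, 4, 4); set L[1][0]=2
  eliminate (2,0): mult=3, new row 2: (0, 6, 5, 0); set L[2][0]=3
  eliminate (3,0): mult=3, new row 3: (0, 2, 5, 0); set L[3][0]=3
k=1: U[1][1]=6
  eliminate (2,1): mult=1, new row 2: (0, 0, 1, 3); set L[2][1]=1
  eliminate (3,1): mult=5, new row 3: (0, 0, 6, 1); set L[3][1]=5

L[1][0] = 2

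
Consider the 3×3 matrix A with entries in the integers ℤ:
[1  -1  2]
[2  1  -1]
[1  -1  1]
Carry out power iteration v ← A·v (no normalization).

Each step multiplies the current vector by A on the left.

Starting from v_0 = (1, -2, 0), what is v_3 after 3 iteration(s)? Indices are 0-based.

v_0 = (1, -2, 0).
v_1 = A·v_0 = (3, 0, 3).
v_2 = A·v_1 = (9, 3, 6).
v_3 = A·v_2 = (18, 15, 12).

v_3 = (18, 15, 12)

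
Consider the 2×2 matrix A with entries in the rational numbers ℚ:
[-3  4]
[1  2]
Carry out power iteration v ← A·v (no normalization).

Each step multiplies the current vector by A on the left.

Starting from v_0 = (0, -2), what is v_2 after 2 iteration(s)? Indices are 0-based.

v_2 = (8, -16)

v_0 = (0, -2).
v_1 = A·v_0 = (-8, -4).
v_2 = A·v_1 = (8, -16).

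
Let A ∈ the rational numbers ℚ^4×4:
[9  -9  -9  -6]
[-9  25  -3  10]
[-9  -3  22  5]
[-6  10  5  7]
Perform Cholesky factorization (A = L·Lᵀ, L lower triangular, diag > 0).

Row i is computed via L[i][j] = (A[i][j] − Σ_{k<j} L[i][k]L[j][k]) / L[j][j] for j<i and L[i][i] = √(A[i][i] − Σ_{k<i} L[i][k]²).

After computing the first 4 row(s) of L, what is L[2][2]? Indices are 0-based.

Step 1: L[0][0] = √(9) = 3.
  L[1][0] = (-9) / L[0][0] = -3.
Step 2: L[1][1] = √(16) = 4.
  L[2][0] = (-9) / L[0][0] = -3.
  L[2][1] = (-12) / L[1][1] = -3.
Step 3: L[2][2] = √(4) = 2.
  L[3][0] = (-6) / L[0][0] = -2.
  L[3][1] = (4) / L[1][1] = 1.
  L[3][2] = (2) / L[2][2] = 1.
Step 4: L[3][3] = √(1) = 1.

L[2][2] = 2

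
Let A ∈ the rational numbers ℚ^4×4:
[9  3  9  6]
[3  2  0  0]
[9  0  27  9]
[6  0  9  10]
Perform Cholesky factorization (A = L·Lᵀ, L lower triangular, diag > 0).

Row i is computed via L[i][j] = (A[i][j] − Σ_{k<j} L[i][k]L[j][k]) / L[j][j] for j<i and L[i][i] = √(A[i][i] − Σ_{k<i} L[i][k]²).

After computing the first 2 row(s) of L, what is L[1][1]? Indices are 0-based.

Step 1: L[0][0] = √(9) = 3.
  L[1][0] = (3) / L[0][0] = 1.
Step 2: L[1][1] = √(1) = 1.

L[1][1] = 1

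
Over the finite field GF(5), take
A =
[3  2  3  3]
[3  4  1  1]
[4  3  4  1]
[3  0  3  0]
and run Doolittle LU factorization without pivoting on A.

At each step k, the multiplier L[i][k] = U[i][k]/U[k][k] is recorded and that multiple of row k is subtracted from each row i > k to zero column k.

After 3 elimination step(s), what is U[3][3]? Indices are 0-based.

Step 1: pivot at (0,0) is 3.
  row1 ← row1 − (1)·row0  ⇒  L[1][0]=1, U row1=(0, 2, 3, 3)
  row2 ← row2 − (3)·row0  ⇒  L[2][0]=3, U row2=(0, 2, 0, 2)
  row3 ← row3 − (1)·row0  ⇒  L[3][0]=1, U row3=(0, 3, 0, 2)
Step 2: pivot at (1,1) is 2.
  row2 ← row2 − (1)·row1  ⇒  L[2][1]=1, U row2=(0, 0, 2, 4)
  row3 ← row3 − (4)·row1  ⇒  L[3][1]=4, U row3=(0, 0, 3, 0)
Step 3: pivot at (2,2) is 2.
  row3 ← row3 − (4)·row2  ⇒  L[3][2]=4, U row3=(0, 0, 0, 4)

U[3][3] = 4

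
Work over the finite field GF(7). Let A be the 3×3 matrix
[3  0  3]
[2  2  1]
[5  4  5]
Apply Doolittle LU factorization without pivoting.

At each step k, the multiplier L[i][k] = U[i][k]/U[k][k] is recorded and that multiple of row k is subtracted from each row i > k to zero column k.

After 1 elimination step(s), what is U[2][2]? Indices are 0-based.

U[2][2] = 0

Step 1: pivot at (0,0) is 3.
  row1 ← row1 − (3)·row0  ⇒  L[1][0]=3, U row1=(0, 2, 6)
  row2 ← row2 − (4)·row0  ⇒  L[2][0]=4, U row2=(0, 4, 0)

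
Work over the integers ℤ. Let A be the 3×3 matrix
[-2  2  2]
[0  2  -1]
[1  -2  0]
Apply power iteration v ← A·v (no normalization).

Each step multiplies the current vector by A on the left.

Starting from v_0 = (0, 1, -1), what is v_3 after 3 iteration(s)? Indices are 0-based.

v_3 = (0, 22, -14)

v_0 = (0, 1, -1).
v_1 = A·v_0 = (0, 3, -2).
v_2 = A·v_1 = (2, 8, -6).
v_3 = A·v_2 = (0, 22, -14).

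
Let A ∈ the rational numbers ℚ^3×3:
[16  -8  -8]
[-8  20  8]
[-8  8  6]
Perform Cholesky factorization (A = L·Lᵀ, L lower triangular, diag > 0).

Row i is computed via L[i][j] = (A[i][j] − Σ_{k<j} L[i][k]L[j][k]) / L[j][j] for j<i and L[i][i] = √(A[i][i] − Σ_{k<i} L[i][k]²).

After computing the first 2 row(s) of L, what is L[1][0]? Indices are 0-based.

L[1][0] = -2

Step 1: L[0][0] = √(16) = 4.
  L[1][0] = (-8) / L[0][0] = -2.
Step 2: L[1][1] = √(16) = 4.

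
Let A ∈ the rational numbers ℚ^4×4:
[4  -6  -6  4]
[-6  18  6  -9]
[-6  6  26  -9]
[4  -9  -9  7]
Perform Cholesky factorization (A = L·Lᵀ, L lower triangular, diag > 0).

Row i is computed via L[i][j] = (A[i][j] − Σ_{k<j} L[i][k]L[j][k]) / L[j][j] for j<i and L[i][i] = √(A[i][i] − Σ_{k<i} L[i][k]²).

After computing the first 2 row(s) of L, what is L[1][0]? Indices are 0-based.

Step 1: L[0][0] = √(4) = 2.
  L[1][0] = (-6) / L[0][0] = -3.
Step 2: L[1][1] = √(9) = 3.

L[1][0] = -3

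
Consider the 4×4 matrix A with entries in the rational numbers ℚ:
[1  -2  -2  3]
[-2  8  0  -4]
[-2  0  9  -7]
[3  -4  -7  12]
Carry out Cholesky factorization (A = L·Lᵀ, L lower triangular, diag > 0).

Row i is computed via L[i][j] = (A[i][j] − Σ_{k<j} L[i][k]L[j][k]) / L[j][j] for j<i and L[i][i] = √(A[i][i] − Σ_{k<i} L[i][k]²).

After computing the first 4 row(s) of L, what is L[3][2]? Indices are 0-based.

L[3][2] = 1

Step 1: L[0][0] = √(1) = 1.
  L[1][0] = (-2) / L[0][0] = -2.
Step 2: L[1][1] = √(4) = 2.
  L[2][0] = (-2) / L[0][0] = -2.
  L[2][1] = (-4) / L[1][1] = -2.
Step 3: L[2][2] = √(1) = 1.
  L[3][0] = (3) / L[0][0] = 3.
  L[3][1] = (2) / L[1][1] = 1.
  L[3][2] = (1) / L[2][2] = 1.
Step 4: L[3][3] = √(1) = 1.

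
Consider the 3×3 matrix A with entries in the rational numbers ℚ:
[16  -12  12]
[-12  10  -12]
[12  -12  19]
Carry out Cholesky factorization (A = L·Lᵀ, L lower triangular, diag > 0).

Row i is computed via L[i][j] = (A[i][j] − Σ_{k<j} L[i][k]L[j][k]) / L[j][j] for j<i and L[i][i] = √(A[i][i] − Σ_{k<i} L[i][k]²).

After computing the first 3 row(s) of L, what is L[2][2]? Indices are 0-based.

Step 1: L[0][0] = √(16) = 4.
  L[1][0] = (-12) / L[0][0] = -3.
Step 2: L[1][1] = √(1) = 1.
  L[2][0] = (12) / L[0][0] = 3.
  L[2][1] = (-3) / L[1][1] = -3.
Step 3: L[2][2] = √(1) = 1.

L[2][2] = 1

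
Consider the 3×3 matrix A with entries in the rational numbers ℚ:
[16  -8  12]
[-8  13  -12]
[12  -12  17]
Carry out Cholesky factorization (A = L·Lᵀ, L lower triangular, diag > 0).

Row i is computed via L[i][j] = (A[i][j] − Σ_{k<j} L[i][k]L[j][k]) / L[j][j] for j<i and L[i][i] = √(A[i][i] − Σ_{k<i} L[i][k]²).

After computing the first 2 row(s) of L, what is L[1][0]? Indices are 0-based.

Step 1: L[0][0] = √(16) = 4.
  L[1][0] = (-8) / L[0][0] = -2.
Step 2: L[1][1] = √(9) = 3.

L[1][0] = -2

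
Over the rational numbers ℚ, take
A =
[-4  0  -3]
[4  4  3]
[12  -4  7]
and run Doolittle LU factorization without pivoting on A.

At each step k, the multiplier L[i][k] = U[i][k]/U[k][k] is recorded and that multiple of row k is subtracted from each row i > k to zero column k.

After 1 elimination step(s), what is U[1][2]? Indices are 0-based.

[col 0] pivot -4
  R1 -= -1*R0 → (0, 4, 0)  (L[1][0] := -1)
  R2 -= -3*R0 → (0, -4, -2)  (L[2][0] := -3)

U[1][2] = 0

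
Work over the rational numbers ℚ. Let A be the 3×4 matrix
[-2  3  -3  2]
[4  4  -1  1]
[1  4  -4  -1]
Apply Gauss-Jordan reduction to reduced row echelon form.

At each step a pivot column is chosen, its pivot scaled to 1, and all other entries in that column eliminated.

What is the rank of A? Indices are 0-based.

rank = 3

pivot(0,0)=-2: scale R0 → (1, -3/2, 3/2, -1)
  clear (1,0): R1 −= (4)R0 → (0, 10, -7, 5)
  clear (2,0): R2 −= (1)R0 → (0, 11/2, -11/2, 0)
pivot(1,1)=10: scale R1 → (0, 1, -7/10, 1/2)
  clear (0,1): R0 −= (-3/2)R1 → (1, 0, 9/20, -1/4)
  clear (2,1): R2 −= (11/2)R1 → (0, 0, -33/20, -11/4)
pivot(2,2)=-33/20: scale R2 → (0, 0, 1, 5/3)
  clear (0,2): R0 −= (9/20)R2 → (1, 0, 0, -1)
  clear (1,2): R1 −= (-7/10)R2 → (0, 1, 0, 5/3)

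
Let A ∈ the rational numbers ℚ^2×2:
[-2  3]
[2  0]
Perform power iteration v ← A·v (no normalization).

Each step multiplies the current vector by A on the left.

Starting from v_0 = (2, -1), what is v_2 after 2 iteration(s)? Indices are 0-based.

v_2 = (26, -14)

v_0 = (2, -1).
v_1 = A·v_0 = (-7, 4).
v_2 = A·v_1 = (26, -14).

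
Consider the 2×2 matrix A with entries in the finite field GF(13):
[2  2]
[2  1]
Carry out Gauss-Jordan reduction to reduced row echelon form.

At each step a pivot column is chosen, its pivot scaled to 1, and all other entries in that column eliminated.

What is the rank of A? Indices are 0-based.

step 1: normalize row 0 (÷2) = (1, 1)
  row 1: subtract 2×row0 = (0, 12)
step 2: normalize row 1 (÷12) = (0, 1)
  row 0: subtract 1×row1 = (1, 0)

rank = 2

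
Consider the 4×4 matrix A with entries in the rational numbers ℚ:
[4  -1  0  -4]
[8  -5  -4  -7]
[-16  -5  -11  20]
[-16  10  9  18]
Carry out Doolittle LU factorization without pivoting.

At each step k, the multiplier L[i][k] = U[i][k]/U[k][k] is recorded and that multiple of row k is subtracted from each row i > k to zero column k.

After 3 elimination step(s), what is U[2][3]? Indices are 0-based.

U[2][3] = 1

[col 0] pivot 4
  R1 -= 2*R0 → (0, -3, -4, 1)  (L[1][0] := 2)
  R2 -= -4*R0 → (0, -9, -11, 4)  (L[2][0] := -4)
  R3 -= -4*R0 → (0, 6, 9, 2)  (L[3][0] := -4)
[col 1] pivot -3
  R2 -= 3*R1 → (0, 0, 1, 1)  (L[2][1] := 3)
  R3 -= -2*R1 → (0, 0, 1, 4)  (L[3][1] := -2)
[col 2] pivot 1
  R3 -= 1*R2 → (0, 0, 0, 3)  (L[3][2] := 1)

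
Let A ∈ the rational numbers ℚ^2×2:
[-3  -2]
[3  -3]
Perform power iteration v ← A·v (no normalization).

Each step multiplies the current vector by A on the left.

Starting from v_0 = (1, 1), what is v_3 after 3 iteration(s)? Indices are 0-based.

v_0 = (1, 1).
v_1 = A·v_0 = (-5, 0).
v_2 = A·v_1 = (15, -15).
v_3 = A·v_2 = (-15, 90).

v_3 = (-15, 90)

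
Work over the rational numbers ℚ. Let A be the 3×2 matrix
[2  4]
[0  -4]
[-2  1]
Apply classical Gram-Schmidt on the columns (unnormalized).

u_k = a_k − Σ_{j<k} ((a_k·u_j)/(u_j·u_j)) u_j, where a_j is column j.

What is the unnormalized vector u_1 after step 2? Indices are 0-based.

u_1 = (5/2, -4, 5/2)

Step 1: u_0 = a_0 = (2, 0, -2).
Step 2: u_1 = a_1 − (3/4)·u_0 = (5/2, -4, 5/2).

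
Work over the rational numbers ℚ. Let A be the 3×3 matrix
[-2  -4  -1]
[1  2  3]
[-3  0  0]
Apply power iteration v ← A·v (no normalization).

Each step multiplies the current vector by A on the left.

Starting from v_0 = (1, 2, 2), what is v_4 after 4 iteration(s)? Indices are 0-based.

v_0 = (1, 2, 2).
v_1 = A·v_0 = (-12, 11, -3).
v_2 = A·v_1 = (-17, 1, 36).
v_3 = A·v_2 = (-6, 93, 51).
v_4 = A·v_3 = (-411, 333, 18).

v_4 = (-411, 333, 18)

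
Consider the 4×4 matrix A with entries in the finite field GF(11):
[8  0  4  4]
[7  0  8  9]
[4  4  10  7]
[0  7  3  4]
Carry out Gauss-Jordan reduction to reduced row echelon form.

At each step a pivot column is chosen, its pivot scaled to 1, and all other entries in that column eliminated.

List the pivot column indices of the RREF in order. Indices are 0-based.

[1] R0 /= 8  ⇒  (1, 0, 6, 6)
     R1 -= 7·R0  ⇒  (0, 0, 10, 0)
     R2 -= 4·R0  ⇒  (0, 4, 8, 5)
[2] R1 <-> R2
[2] R1 /= 4  ⇒  (0, 1, 2, 4)
     R3 -= 7·R1  ⇒  (0, 0, 0, 9)
[3] R2 /= 10  ⇒  (0, 0, 1, 0)
     R0 -= 6·R2  ⇒  (1, 0, 0, 6)
     R1 -= 2·R2  ⇒  (0, 1, 0, 4)
[4] R3 /= 9  ⇒  (0, 0, 0, 1)
     R0 -= 6·R3  ⇒  (1, 0, 0, 0)
     R1 -= 4·R3  ⇒  (0, 1, 0, 0)

pivot columns: 0, 1, 2, 3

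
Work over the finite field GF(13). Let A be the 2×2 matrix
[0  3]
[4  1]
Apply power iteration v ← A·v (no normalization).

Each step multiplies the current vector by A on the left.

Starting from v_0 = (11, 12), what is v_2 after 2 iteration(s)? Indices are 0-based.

v_0 = (11, 12).
v_1 = A·v_0 = (10, 4).
v_2 = A·v_1 = (12, 5).

v_2 = (12, 5)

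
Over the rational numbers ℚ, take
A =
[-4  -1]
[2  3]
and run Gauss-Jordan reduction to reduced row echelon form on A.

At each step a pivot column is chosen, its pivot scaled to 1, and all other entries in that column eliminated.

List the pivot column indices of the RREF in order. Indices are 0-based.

pivot(0,0)=-4: scale R0 → (1, 1/4)
  clear (1,0): R1 −= (2)R0 → (0, 5/2)
pivot(1,1)=5/2: scale R1 → (0, 1)
  clear (0,1): R0 −= (1/4)R1 → (1, 0)

pivot columns: 0, 1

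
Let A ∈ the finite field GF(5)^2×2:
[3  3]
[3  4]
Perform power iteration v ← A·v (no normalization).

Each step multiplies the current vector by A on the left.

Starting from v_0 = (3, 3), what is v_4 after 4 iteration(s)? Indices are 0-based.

v_4 = (4, 2)

v_0 = (3, 3).
v_1 = A·v_0 = (3, 1).
v_2 = A·v_1 = (2, 3).
v_3 = A·v_2 = (0, 3).
v_4 = A·v_3 = (4, 2).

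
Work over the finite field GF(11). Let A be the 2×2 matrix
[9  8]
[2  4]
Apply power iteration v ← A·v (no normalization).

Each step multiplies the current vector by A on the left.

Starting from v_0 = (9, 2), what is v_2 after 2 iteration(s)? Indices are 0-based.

v_2 = (3, 1)

v_0 = (9, 2).
v_1 = A·v_0 = (9, 4).
v_2 = A·v_1 = (3, 1).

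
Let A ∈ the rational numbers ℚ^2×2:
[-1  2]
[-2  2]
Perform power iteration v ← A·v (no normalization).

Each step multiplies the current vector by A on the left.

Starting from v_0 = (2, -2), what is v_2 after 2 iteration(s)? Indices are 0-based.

v_0 = (2, -2).
v_1 = A·v_0 = (-6, -8).
v_2 = A·v_1 = (-10, -4).

v_2 = (-10, -4)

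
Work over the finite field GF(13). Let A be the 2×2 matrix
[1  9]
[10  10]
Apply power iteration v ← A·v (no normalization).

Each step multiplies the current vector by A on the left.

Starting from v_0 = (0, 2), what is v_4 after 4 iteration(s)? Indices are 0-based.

v_0 = (0, 2).
v_1 = A·v_0 = (5, 7).
v_2 = A·v_1 = (3, 3).
v_3 = A·v_2 = (4, 8).
v_4 = A·v_3 = (11, 3).

v_4 = (11, 3)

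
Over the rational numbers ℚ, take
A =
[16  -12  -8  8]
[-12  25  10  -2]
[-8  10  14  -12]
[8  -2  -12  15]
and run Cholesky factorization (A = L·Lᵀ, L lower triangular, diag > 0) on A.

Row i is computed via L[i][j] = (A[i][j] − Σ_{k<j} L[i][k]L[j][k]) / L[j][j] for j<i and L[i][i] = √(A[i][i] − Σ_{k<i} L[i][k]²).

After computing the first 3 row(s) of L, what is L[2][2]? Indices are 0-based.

L[2][2] = 3

Step 1: L[0][0] = √(16) = 4.
  L[1][0] = (-12) / L[0][0] = -3.
Step 2: L[1][1] = √(16) = 4.
  L[2][0] = (-8) / L[0][0] = -2.
  L[2][1] = (4) / L[1][1] = 1.
Step 3: L[2][2] = √(9) = 3.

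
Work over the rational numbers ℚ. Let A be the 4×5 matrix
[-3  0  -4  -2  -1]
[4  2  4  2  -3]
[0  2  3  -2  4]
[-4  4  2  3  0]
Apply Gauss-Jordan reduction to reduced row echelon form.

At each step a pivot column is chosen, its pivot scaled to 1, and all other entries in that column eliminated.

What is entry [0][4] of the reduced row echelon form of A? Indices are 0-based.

M[0][4] = -163/131

step 1: normalize row 0 (÷-3) = (1, 0, 4/3, 2/3, 1/3)
  row 1: subtract 4×row0 = (0, 2, -4/3, -2/3, -13/3)
  row 3: subtract -4×row0 = (0, 4, 22/3, 17/3, 4/3)
step 2: normalize row 1 (÷2) = (0, 1, -2/3, -1/3, -13/6)
  row 2: subtract 2×row1 = (0, 0, 13/3, -4/3, 25/3)
  row 3: subtract 4×row1 = (0, 0, 10, 7, 10)
step 3: normalize row 2 (÷13/3) = (0, 0, 1, -4/13, 25/13)
  row 0: subtract 4/3×row2 = (1, 0, 0, 14/13, -29/13)
  row 1: subtract -2/3×row2 = (0, 1, 0, -7/13, -23/26)
  row 3: subtract 10×row2 = (0, 0, 0, 131/13, -120/13)
step 4: normalize row 3 (÷131/13) = (0, 0, 0, 1, -120/131)
  row 0: subtract 14/13×row3 = (1, 0, 0, 0, -163/131)
  row 1: subtract -7/13×row3 = (0, 1, 0, 0, -361/262)
  row 2: subtract -4/13×row3 = (0, 0, 1, 0, 215/131)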